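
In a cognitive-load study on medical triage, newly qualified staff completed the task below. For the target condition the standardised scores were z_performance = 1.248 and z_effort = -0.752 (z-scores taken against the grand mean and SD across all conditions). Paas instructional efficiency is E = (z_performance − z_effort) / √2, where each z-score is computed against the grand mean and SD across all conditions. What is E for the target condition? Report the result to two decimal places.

1.41

z_P − z_E = 1.248 − (-0.752) = 2.0000.
E = 2.0000 / √2 = 2.0000 / 1.41421 = 1.4142 ≈ 1.41.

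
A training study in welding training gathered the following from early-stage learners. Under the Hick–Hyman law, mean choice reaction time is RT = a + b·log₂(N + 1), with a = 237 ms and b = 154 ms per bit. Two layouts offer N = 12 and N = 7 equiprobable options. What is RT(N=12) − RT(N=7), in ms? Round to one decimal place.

107.9

RT(12) = 237 + 154·log₂(13) = 237 + 154·3.7004 = 806.8616 ms.
RT(7) = 237 + 154·log₂(8) = 237 + 154·3.0000 = 699.0000 ms.
Difference = 806.8616 − 699.0000 = 107.8616 ≈ 107.9 ms.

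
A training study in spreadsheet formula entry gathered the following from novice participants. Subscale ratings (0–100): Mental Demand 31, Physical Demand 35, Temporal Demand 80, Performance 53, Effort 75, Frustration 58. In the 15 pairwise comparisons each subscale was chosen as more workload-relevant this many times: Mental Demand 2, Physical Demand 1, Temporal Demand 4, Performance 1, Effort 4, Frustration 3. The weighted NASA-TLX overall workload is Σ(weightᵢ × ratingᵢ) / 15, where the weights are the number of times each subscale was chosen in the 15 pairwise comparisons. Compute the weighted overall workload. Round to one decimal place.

The tallies are the weights (they sum to 15).
Weighted sum = 2·31 + 1·35 + 4·80 + 1·53 + 4·75 + 3·58
            = 62 + 35 + 320 + 53 + 300 + 174 = 944.
Overall workload = 944 / 15 = 62.9333 ≈ 62.9.

62.9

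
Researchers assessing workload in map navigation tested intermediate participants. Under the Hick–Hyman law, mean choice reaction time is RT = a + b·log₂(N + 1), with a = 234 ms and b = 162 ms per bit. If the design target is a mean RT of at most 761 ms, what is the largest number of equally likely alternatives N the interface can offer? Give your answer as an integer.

Set 234 + 162·log₂(N + 1) ≤ 761.
log₂(N + 1) ≤ (761 − 234) / 162 = 3.2531.
N + 1 ≤ 2^3.2531 = 9.5341.
N ≤ 8.5341, so the largest integer N is 8.

8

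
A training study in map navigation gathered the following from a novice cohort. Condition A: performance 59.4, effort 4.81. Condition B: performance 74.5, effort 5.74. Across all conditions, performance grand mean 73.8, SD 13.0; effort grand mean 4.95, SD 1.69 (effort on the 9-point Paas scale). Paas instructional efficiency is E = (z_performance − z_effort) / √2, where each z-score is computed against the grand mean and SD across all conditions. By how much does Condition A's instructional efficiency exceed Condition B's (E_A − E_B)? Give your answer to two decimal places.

Condition A: z_P = (59.4 − 73.8)/13.0 = -1.1077; z_E = (4.81 − 4.95)/1.69 = -0.0828; E_A = (-1.1077 − (-0.0828))/√2 = -0.7247.
Condition B: z_P = (74.5 − 73.8)/13.0 = 0.0538; z_E = (5.74 − 4.95)/1.69 = 0.4675; E_B = (0.0538 − 0.4675)/√2 = -0.2925.
E_A − E_B = -0.7247 − (-0.2925) = -0.4322 ≈ -0.43.

-0.43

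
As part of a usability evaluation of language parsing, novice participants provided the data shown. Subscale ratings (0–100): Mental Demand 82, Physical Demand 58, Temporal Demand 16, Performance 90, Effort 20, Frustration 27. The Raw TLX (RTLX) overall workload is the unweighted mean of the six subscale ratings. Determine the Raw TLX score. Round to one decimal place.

48.8

Sum of ratings = 82 + 58 + 16 + 90 + 20 + 27 = 293.
RTLX = 293 / 6 = 48.8333 ≈ 48.8.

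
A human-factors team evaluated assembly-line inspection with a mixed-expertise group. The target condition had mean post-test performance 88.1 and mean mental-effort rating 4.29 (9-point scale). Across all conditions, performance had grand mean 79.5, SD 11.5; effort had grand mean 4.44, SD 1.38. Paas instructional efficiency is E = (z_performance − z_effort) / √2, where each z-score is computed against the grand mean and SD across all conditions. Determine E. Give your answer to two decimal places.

z_performance = (88.1 − 79.5) / 11.5 = 8.6000 / 11.5 = 0.7478.
z_effort = (4.29 − 4.44) / 1.38 = -0.1500 / 1.38 = -0.1087.
z_P − z_E = 0.7478 − (-0.1087) = 0.8565.
E = 0.8565 / √2 = 0.8565 / 1.41421 = 0.6056 ≈ 0.61.

0.61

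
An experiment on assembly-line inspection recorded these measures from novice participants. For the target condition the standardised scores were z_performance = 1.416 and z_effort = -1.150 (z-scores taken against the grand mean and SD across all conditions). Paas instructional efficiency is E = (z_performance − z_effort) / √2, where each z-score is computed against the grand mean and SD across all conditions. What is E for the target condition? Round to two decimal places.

z_P − z_E = 1.416 − (-1.150) = 2.5660.
E = 2.5660 / √2 = 2.5660 / 1.41421 = 1.8144 ≈ 1.81.

1.81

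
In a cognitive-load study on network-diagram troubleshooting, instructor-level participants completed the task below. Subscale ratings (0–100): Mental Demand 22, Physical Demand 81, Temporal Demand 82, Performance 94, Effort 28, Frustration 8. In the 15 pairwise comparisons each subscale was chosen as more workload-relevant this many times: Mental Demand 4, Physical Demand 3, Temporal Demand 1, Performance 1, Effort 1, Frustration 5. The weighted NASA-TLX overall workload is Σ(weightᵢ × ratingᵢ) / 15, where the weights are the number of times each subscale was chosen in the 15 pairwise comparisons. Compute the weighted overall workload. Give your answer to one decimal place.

The tallies are the weights (they sum to 15).
Weighted sum = 4·22 + 3·81 + 1·82 + 1·94 + 1·28 + 5·8
            = 88 + 243 + 82 + 94 + 28 + 40 = 575.
Overall workload = 575 / 15 = 38.3333 ≈ 38.3.

38.3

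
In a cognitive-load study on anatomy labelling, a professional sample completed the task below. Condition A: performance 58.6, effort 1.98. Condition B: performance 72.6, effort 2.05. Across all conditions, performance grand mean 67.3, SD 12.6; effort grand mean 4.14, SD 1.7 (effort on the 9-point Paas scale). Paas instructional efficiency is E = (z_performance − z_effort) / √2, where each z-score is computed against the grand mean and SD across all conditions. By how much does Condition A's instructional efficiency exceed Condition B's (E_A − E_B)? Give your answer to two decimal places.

-0.76

Condition A: z_P = (58.6 − 67.3)/12.6 = -0.6905; z_E = (1.98 − 4.14)/1.7 = -1.2706; E_A = (-0.6905 − (-1.2706))/√2 = 0.4102.
Condition B: z_P = (72.6 − 67.3)/12.6 = 0.4206; z_E = (2.05 − 4.14)/1.7 = -1.2294; E_B = (0.4206 − (-1.2294))/√2 = 1.1667.
E_A − E_B = 0.4102 − 1.1667 = -0.7565 ≈ -0.76.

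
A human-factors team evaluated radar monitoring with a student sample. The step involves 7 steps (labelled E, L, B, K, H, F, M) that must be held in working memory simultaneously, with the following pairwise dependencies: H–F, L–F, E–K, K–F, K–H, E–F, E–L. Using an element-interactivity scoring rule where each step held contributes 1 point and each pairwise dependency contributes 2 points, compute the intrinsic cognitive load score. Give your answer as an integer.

Count of steps held simultaneously: 7.
Count of pairwise dependencies listed: 7.
Element contribution: 7 × 1 = 7.
Interaction contribution: 7 × 2 = 14.
Intrinsic load = 7 + 14 = 21.

21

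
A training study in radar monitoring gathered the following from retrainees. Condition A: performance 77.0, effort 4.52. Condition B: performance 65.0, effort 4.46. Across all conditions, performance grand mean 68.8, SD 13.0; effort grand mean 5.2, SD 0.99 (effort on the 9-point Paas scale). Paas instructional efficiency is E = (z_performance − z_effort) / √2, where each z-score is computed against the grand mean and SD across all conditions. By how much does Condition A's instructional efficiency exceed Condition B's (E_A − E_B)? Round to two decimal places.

Condition A: z_P = (77.0 − 68.8)/13.0 = 0.6308; z_E = (4.52 − 5.2)/0.99 = -0.6869; E_A = (0.6308 − (-0.6869))/√2 = 0.9318.
Condition B: z_P = (65.0 − 68.8)/13.0 = -0.2923; z_E = (4.46 − 5.2)/0.99 = -0.7475; E_B = (-0.2923 − (-0.7475))/√2 = 0.3219.
E_A − E_B = 0.9318 − 0.3219 = 0.6099 ≈ 0.61.

0.61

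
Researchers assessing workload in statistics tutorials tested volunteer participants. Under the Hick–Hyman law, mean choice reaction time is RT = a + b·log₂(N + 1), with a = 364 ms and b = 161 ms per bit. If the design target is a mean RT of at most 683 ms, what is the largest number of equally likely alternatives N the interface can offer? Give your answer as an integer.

2

Set 364 + 161·log₂(N + 1) ≤ 683.
log₂(N + 1) ≤ (683 − 364) / 161 = 1.9814.
N + 1 ≤ 2^1.9814 = 3.9488.
N ≤ 2.9488, so the largest integer N is 2.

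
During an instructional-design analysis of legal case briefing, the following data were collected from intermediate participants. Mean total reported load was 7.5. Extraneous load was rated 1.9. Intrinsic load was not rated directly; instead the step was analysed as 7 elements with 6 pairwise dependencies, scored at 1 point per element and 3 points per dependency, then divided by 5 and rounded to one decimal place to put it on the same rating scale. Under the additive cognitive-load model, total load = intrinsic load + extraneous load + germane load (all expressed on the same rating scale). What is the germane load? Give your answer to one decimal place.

Intrinsic (element-interactivity): (7 × 1 + 6 × 3) / 5 = 25 / 5 = 5.0000 → 5.0.
germane load = total − intrinsic − extraneous
             = 7.5 − 5.0 − 1.9 = 0.6.

0.6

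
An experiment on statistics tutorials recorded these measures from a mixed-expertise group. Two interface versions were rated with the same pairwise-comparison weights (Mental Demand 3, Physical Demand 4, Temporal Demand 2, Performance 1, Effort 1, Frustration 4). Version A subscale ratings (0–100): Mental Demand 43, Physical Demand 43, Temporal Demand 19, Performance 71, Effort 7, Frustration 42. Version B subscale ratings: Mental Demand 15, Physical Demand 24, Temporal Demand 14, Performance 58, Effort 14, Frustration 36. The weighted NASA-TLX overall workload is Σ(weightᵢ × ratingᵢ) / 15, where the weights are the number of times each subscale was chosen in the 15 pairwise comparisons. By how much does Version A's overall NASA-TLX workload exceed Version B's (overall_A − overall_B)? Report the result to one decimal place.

Version A weighted sum = 3·43 + 4·43 + 2·19 + 1·71 + 1·7 + 4·42 = 129 + 172 + 38 + 71 + 7 + 168 = 585; overall_A = 585/15 = 39.0000.
Version B weighted sum = 3·15 + 4·24 + 2·14 + 1·58 + 1·14 + 4·36 = 45 + 96 + 28 + 58 + 14 + 144 = 385; overall_B = 385/15 = 25.6667.
Difference = 39.0000 − 25.6667 = 13.3333 ≈ 13.3.

13.3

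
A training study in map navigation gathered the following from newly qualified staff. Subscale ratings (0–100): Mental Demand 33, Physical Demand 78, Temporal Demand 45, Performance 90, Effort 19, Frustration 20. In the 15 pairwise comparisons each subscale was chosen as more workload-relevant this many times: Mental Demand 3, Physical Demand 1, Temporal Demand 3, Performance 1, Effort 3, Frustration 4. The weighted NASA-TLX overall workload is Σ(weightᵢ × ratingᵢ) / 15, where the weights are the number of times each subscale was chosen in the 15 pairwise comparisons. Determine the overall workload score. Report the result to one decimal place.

The tallies are the weights (they sum to 15).
Weighted sum = 3·33 + 1·78 + 3·45 + 1·90 + 3·19 + 4·20
            = 99 + 78 + 135 + 90 + 57 + 80 = 539.
Overall workload = 539 / 15 = 35.9333 ≈ 35.9.

35.9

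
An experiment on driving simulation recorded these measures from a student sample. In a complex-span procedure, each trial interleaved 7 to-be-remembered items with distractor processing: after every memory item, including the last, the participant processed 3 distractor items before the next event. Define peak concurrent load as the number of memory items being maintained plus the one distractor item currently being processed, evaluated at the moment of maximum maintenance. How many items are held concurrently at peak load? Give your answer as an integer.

8

Maintenance is greatest during the distractor(s) after memory item 7: all 7 memory items are being held.
One distractor item is concurrently being processed.
Peak concurrent load = 7 + 1 = 8 items.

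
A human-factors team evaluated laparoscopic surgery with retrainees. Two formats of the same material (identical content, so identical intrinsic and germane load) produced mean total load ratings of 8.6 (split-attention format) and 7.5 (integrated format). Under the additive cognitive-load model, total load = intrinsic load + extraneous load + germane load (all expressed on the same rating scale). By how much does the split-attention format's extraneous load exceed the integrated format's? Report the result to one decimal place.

Intrinsic and germane load are equal across formats, so the difference in total load equals the difference in extraneous load.
Extraneous-load difference = 8.6 − 7.5 = 1.1.

1.1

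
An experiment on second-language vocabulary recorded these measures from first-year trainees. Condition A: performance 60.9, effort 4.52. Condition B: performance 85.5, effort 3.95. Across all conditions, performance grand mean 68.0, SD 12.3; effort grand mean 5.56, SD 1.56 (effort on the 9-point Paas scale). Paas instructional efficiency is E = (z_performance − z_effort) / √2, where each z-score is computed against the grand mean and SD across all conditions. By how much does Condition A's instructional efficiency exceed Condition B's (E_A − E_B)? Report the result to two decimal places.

Condition A: z_P = (60.9 − 68.0)/12.3 = -0.5772; z_E = (4.52 − 5.56)/1.56 = -0.6667; E_A = (-0.5772 − (-0.6667))/√2 = 0.0633.
Condition B: z_P = (85.5 − 68.0)/12.3 = 1.4228; z_E = (3.95 − 5.56)/1.56 = -1.0321; E_B = (1.4228 − (-1.0321))/√2 = 1.7359.
E_A − E_B = 0.0633 − 1.7359 = -1.6726 ≈ -1.67.

-1.67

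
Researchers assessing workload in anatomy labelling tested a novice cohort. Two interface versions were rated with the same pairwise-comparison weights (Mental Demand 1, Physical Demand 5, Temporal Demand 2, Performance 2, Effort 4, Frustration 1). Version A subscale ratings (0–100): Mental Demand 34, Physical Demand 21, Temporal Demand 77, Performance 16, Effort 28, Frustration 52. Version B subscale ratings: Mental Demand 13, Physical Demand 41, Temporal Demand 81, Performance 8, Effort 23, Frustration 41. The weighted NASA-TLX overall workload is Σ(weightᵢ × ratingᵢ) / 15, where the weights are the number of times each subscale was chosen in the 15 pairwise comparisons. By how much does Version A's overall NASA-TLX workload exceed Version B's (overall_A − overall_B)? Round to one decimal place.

-2.7

Version A weighted sum = 1·34 + 5·21 + 2·77 + 2·16 + 4·28 + 1·52 = 34 + 105 + 154 + 32 + 112 + 52 = 489; overall_A = 489/15 = 32.6000.
Version B weighted sum = 1·13 + 5·41 + 2·81 + 2·8 + 4·23 + 1·41 = 13 + 205 + 162 + 16 + 92 + 41 = 529; overall_B = 529/15 = 35.2667.
Difference = 32.6000 − 35.2667 = -2.6667 ≈ -2.7.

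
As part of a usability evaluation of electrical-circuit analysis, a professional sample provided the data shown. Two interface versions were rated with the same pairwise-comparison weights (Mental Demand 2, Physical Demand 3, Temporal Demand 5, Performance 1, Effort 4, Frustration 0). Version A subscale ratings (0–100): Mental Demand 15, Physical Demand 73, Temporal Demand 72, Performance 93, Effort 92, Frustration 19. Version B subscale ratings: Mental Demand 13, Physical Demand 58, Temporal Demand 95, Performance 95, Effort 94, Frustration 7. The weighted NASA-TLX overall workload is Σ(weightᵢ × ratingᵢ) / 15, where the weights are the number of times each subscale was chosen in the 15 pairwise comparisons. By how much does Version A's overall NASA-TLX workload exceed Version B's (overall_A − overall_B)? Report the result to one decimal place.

-5.1

Version A weighted sum = 2·15 + 3·73 + 5·72 + 1·93 + 4·92 + 0·19 = 30 + 219 + 360 + 93 + 368 + 0 = 1070; overall_A = 1070/15 = 71.3333.
Version B weighted sum = 2·13 + 3·58 + 5·95 + 1·95 + 4·94 + 0·7 = 26 + 174 + 475 + 95 + 376 + 0 = 1146; overall_B = 1146/15 = 76.4000.
Difference = 71.3333 − 76.4000 = -5.0667 ≈ -5.1.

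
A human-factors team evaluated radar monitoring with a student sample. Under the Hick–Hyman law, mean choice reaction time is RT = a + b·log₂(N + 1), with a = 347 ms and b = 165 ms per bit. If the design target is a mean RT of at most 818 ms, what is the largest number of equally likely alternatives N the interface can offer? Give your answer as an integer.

6

Set 347 + 165·log₂(N + 1) ≤ 818.
log₂(N + 1) ≤ (818 − 347) / 165 = 2.8545.
N + 1 ≤ 2^2.8545 = 7.2325.
N ≤ 6.2325, so the largest integer N is 6.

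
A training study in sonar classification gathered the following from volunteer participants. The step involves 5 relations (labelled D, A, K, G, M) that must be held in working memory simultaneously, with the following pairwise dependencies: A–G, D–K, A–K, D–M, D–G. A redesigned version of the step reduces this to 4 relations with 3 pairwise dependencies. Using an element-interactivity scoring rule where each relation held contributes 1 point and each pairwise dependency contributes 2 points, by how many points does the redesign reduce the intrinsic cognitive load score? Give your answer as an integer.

Original: 5 × 1 + 5 × 2 = 5 + 10 = 15.
Redesigned: 4 × 1 + 3 × 2 = 4 + 6 = 10.
Reduction = 15 − 10 = 5.

5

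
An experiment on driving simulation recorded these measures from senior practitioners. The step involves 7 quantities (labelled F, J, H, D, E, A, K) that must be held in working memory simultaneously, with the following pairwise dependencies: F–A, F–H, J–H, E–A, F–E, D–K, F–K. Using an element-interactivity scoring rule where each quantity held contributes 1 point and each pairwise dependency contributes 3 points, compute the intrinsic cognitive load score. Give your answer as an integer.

28

Count of quantities held simultaneously: 7.
Count of pairwise dependencies listed: 7.
Element contribution: 7 × 1 = 7.
Interaction contribution: 7 × 3 = 21.
Intrinsic load = 7 + 21 = 28.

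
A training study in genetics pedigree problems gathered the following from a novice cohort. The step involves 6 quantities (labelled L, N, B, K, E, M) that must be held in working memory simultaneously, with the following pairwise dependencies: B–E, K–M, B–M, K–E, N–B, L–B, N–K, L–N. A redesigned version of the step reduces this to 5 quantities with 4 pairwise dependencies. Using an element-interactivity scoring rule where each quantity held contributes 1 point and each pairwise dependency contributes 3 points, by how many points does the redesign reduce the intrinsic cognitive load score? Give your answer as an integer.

Original: 6 × 1 + 8 × 3 = 6 + 24 = 30.
Redesigned: 5 × 1 + 4 × 3 = 5 + 12 = 17.
Reduction = 30 − 17 = 13.

13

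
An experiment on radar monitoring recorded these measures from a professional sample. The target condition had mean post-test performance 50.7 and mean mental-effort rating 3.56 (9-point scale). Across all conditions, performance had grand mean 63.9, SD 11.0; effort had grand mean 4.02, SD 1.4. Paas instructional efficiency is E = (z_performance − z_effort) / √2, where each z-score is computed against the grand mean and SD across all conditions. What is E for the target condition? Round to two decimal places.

-0.62

z_performance = (50.7 − 63.9) / 11.0 = -13.2000 / 11.0 = -1.2000.
z_effort = (3.56 − 4.02) / 1.4 = -0.4600 / 1.4 = -0.3286.
z_P − z_E = -1.2000 − (-0.3286) = -0.8714.
E = -0.8714 / √2 = -0.8714 / 1.41421 = -0.6162 ≈ -0.62.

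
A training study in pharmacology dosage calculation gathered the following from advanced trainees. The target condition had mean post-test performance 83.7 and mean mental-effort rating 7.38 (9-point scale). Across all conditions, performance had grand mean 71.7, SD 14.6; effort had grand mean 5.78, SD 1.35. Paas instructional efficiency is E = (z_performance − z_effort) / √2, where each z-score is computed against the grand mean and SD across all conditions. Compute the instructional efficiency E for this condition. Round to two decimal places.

-0.26

z_performance = (83.7 − 71.7) / 14.6 = 12.0000 / 14.6 = 0.8219.
z_effort = (7.38 − 5.78) / 1.35 = 1.6000 / 1.35 = 1.1852.
z_P − z_E = 0.8219 − 1.1852 = -0.3633.
E = -0.3633 / √2 = -0.3633 / 1.41421 = -0.2569 ≈ -0.26.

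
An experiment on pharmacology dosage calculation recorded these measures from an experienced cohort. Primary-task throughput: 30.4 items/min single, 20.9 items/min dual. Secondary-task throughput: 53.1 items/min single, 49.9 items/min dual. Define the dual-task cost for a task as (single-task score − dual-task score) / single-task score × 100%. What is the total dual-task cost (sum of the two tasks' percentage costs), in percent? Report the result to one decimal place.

37.3

Primary cost = (30.4 − 20.9) / 30.4 × 100% = 31.2500%.
Secondary cost = (53.1 − 49.9) / 53.1 × 100% = 6.0264%.
Total = 31.2500% + 6.0264% = 37.2764% ≈ 37.3%.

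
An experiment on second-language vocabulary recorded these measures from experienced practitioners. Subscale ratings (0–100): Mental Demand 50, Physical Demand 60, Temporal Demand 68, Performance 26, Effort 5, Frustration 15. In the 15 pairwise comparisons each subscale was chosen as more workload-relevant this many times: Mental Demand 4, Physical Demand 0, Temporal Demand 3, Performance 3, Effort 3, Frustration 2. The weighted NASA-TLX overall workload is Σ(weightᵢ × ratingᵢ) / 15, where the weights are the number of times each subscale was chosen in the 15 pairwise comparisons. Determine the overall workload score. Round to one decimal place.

35.1

The tallies are the weights (they sum to 15).
Weighted sum = 4·50 + 0·60 + 3·68 + 3·26 + 3·5 + 2·15
            = 200 + 0 + 204 + 78 + 15 + 30 = 527.
Overall workload = 527 / 15 = 35.1333 ≈ 35.1.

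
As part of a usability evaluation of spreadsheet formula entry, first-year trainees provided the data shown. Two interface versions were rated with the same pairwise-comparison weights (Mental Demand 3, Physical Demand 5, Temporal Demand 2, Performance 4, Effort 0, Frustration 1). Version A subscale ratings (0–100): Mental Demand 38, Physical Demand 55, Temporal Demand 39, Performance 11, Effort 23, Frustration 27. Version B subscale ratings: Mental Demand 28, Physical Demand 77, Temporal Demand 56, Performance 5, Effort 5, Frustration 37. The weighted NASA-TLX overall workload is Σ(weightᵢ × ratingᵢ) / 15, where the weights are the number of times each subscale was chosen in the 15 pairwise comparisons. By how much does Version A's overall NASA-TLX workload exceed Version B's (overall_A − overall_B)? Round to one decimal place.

-6.7

Version A weighted sum = 3·38 + 5·55 + 2·39 + 4·11 + 0·23 + 1·27 = 114 + 275 + 78 + 44 + 0 + 27 = 538; overall_A = 538/15 = 35.8667.
Version B weighted sum = 3·28 + 5·77 + 2·56 + 4·5 + 0·5 + 1·37 = 84 + 385 + 112 + 20 + 0 + 37 = 638; overall_B = 638/15 = 42.5333.
Difference = 35.8667 − 42.5333 = -6.6666 ≈ -6.7.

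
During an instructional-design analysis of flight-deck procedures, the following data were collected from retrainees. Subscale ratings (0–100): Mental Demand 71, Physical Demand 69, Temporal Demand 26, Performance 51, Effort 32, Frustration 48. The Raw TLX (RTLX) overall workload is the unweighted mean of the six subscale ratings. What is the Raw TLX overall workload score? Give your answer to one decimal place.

49.5

Sum of ratings = 71 + 69 + 26 + 51 + 32 + 48 = 297.
RTLX = 297 / 6 = 49.5000 ≈ 49.5.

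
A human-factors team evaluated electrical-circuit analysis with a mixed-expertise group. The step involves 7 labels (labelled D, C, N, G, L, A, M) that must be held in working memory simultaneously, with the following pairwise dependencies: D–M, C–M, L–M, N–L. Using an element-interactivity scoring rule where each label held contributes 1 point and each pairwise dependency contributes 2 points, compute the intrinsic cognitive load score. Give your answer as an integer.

Count of labels held simultaneously: 7.
Count of pairwise dependencies listed: 4.
Element contribution: 7 × 1 = 7.
Interaction contribution: 4 × 2 = 8.
Intrinsic load = 7 + 8 = 15.

15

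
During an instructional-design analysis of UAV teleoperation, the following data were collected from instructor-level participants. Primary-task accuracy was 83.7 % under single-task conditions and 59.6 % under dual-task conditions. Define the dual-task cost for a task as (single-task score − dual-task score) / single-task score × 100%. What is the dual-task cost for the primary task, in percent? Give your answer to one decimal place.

28.8

Cost = (83.7 − 59.6) / 83.7 × 100%
     = 24.1000 / 83.7 × 100% = 28.7933%.
≈ 28.8%.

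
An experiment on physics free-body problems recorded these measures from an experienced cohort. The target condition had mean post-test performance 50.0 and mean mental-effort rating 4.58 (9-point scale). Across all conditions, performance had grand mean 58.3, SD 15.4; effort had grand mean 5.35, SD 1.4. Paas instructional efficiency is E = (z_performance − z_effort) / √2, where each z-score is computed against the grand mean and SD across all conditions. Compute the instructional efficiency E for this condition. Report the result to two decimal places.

z_performance = (50.0 − 58.3) / 15.4 = -8.3000 / 15.4 = -0.5390.
z_effort = (4.58 − 5.35) / 1.4 = -0.7700 / 1.4 = -0.5500.
z_P − z_E = -0.5390 − (-0.5500) = 0.0110.
E = 0.0110 / √2 = 0.0110 / 1.41421 = 0.0078 ≈ 0.01.

0.01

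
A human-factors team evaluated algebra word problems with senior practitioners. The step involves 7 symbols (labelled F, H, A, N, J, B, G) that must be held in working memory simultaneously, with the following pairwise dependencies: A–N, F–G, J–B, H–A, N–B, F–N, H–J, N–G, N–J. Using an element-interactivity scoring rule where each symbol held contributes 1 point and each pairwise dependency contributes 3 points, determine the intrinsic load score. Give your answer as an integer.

34

Count of symbols held simultaneously: 7.
Count of pairwise dependencies listed: 9.
Element contribution: 7 × 1 = 7.
Interaction contribution: 9 × 3 = 27.
Intrinsic load = 7 + 27 = 34.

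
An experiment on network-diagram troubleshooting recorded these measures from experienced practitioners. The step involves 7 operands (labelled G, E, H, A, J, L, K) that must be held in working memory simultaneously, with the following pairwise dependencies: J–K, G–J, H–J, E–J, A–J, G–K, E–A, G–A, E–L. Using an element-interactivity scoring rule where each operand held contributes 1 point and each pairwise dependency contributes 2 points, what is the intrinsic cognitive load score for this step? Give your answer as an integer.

Count of operands held simultaneously: 7.
Count of pairwise dependencies listed: 9.
Element contribution: 7 × 1 = 7.
Interaction contribution: 9 × 2 = 18.
Intrinsic load = 7 + 18 = 25.

25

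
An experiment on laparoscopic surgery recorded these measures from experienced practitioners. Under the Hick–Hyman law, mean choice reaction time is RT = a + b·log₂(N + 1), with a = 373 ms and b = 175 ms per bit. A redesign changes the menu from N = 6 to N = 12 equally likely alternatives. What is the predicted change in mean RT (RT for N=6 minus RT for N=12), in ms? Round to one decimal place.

RT(6) = 373 + 175·log₂(7) = 373 + 175·2.8074 = 864.2950 ms.
RT(12) = 373 + 175·log₂(13) = 373 + 175·3.7004 = 1020.5700 ms.
Difference = 864.2950 − 1020.5700 = -156.2750 ≈ -156.3 ms.

-156.3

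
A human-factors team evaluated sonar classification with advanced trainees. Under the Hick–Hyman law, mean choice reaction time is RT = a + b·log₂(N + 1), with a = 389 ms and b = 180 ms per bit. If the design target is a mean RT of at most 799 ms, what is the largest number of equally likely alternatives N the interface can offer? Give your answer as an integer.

3

Set 389 + 180·log₂(N + 1) ≤ 799.
log₂(N + 1) ≤ (799 − 389) / 180 = 2.2778.
N + 1 ≤ 2^2.2778 = 4.8494.
N ≤ 3.8494, so the largest integer N is 3.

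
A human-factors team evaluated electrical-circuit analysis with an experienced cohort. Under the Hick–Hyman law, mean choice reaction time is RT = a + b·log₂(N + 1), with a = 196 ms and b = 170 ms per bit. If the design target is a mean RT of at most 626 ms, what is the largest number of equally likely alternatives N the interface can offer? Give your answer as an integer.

4

Set 196 + 170·log₂(N + 1) ≤ 626.
log₂(N + 1) ≤ (626 − 196) / 170 = 2.5294.
N + 1 ≤ 2^2.5294 = 5.7733.
N ≤ 4.7733, so the largest integer N is 4.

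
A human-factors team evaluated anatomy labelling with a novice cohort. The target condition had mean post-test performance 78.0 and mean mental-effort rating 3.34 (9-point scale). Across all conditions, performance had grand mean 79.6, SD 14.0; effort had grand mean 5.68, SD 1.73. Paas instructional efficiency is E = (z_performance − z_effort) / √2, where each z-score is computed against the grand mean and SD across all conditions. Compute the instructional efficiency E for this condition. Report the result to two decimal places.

z_performance = (78.0 − 79.6) / 14.0 = -1.6000 / 14.0 = -0.1143.
z_effort = (3.34 − 5.68) / 1.73 = -2.3400 / 1.73 = -1.3526.
z_P − z_E = -0.1143 − (-1.3526) = 1.2383.
E = 1.2383 / √2 = 1.2383 / 1.41421 = 0.8756 ≈ 0.88.

0.88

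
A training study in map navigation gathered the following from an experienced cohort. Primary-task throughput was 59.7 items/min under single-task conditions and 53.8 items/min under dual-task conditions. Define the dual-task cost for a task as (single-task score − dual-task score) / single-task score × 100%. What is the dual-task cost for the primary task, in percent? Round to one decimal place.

Cost = (59.7 − 53.8) / 59.7 × 100%
     = 5.9000 / 59.7 × 100% = 9.8827%.
≈ 9.9%.

9.9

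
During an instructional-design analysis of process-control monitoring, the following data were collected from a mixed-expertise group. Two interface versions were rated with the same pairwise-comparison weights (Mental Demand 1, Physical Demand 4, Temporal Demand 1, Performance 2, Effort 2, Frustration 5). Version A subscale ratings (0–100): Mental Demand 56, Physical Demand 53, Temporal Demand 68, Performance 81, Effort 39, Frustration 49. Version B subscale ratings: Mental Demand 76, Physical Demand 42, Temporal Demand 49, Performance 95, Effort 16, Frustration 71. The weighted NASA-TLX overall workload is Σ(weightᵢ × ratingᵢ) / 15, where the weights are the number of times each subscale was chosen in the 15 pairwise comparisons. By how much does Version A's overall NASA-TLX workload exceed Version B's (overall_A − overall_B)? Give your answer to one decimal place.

-3.3

Version A weighted sum = 1·56 + 4·53 + 1·68 + 2·81 + 2·39 + 5·49 = 56 + 212 + 68 + 162 + 78 + 245 = 821; overall_A = 821/15 = 54.7333.
Version B weighted sum = 1·76 + 4·42 + 1·49 + 2·95 + 2·16 + 5·71 = 76 + 168 + 49 + 190 + 32 + 355 = 870; overall_B = 870/15 = 58.0000.
Difference = 54.7333 − 58.0000 = -3.2667 ≈ -3.3.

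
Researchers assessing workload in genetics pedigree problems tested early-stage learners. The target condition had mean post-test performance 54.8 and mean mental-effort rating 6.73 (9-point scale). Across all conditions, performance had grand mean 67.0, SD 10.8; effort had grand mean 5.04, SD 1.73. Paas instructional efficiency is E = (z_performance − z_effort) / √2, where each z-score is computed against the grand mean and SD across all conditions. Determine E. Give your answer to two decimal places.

-1.49

z_performance = (54.8 − 67.0) / 10.8 = -12.2000 / 10.8 = -1.1296.
z_effort = (6.73 − 5.04) / 1.73 = 1.6900 / 1.73 = 0.9769.
z_P − z_E = -1.1296 − 0.9769 = -2.1065.
E = -2.1065 / √2 = -2.1065 / 1.41421 = -1.4895 ≈ -1.49.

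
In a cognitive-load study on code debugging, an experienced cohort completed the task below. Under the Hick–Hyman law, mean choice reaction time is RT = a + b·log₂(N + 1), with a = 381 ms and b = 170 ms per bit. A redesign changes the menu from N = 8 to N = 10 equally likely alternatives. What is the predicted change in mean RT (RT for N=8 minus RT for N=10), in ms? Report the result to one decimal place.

-49.2

RT(8) = 381 + 170·log₂(9) = 381 + 170·3.1699 = 919.8830 ms.
RT(10) = 381 + 170·log₂(11) = 381 + 170·3.4594 = 969.0980 ms.
Difference = 919.8830 − 969.0980 = -49.2150 ≈ -49.2 ms.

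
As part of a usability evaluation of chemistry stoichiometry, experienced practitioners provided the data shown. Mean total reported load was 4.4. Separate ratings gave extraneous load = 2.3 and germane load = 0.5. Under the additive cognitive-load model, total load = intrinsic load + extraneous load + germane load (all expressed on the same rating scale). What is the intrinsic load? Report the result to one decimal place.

1.6

intrinsic load = total − extraneous − germane
             = 4.4 − 2.3 − 0.5 = 1.6.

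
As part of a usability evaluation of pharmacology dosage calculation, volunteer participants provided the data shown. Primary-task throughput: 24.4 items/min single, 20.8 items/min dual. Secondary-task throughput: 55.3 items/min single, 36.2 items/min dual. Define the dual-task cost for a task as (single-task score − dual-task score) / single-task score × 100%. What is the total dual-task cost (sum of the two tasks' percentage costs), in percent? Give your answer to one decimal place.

Primary cost = (24.4 − 20.8) / 24.4 × 100% = 14.7541%.
Secondary cost = (55.3 − 36.2) / 55.3 × 100% = 34.5389%.
Total = 14.7541% + 34.5389% = 49.2930% ≈ 49.3%.

49.3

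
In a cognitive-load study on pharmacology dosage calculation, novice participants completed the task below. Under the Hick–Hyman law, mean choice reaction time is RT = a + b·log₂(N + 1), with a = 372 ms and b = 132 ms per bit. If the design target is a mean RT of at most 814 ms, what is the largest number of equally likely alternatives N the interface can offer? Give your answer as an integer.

Set 372 + 132·log₂(N + 1) ≤ 814.
log₂(N + 1) ≤ (814 − 372) / 132 = 3.3485.
N + 1 ≤ 2^3.3485 = 10.1859.
N ≤ 9.1859, so the largest integer N is 9.

9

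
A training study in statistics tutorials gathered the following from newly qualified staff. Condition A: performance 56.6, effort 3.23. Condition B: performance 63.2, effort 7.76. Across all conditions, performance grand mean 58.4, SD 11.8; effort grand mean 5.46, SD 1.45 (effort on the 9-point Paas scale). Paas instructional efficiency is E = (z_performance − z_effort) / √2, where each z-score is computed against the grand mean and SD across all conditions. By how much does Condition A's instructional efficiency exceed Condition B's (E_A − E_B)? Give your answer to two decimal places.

1.81

Condition A: z_P = (56.6 − 58.4)/11.8 = -0.1525; z_E = (3.23 − 5.46)/1.45 = -1.5379; E_A = (-0.1525 − (-1.5379))/√2 = 0.9796.
Condition B: z_P = (63.2 − 58.4)/11.8 = 0.4068; z_E = (7.76 − 5.46)/1.45 = 1.5862; E_B = (0.4068 − 1.5862)/√2 = -0.8340.
E_A − E_B = 0.9796 − (-0.8340) = 1.8136 ≈ 1.81.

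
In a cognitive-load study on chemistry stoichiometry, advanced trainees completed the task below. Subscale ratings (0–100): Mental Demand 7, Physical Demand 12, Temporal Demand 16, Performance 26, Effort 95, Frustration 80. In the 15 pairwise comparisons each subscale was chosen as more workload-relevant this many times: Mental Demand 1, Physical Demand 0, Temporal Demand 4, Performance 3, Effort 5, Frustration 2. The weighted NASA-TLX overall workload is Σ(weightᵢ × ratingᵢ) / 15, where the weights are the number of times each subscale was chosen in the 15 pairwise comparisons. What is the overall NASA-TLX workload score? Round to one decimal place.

The tallies are the weights (they sum to 15).
Weighted sum = 1·7 + 0·12 + 4·16 + 3·26 + 5·95 + 2·80
            = 7 + 0 + 64 + 78 + 475 + 160 = 784.
Overall workload = 784 / 15 = 52.2667 ≈ 52.3.

52.3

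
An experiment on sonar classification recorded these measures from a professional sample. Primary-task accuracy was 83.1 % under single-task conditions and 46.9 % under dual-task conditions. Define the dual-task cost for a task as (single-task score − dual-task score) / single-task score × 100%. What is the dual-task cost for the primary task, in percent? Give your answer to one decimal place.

Cost = (83.1 − 46.9) / 83.1 × 100%
     = 36.2000 / 83.1 × 100% = 43.5620%.
≈ 43.6%.

43.6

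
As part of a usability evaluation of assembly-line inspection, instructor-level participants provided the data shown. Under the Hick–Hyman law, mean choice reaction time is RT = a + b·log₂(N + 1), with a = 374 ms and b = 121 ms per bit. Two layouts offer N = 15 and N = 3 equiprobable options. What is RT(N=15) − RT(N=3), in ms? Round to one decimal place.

RT(15) = 374 + 121·log₂(16) = 374 + 121·4.0000 = 858.0000 ms.
RT(3) = 374 + 121·log₂(4) = 374 + 121·2.0000 = 616.0000 ms.
Difference = 858.0000 − 616.0000 = 242.0000 ≈ 242.0 ms.

242.0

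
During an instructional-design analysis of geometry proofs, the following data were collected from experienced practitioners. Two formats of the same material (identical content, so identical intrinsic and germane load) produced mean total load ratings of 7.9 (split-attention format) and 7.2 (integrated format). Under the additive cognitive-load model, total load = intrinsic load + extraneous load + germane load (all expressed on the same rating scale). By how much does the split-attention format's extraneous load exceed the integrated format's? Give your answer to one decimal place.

0.7

Intrinsic and germane load are equal across formats, so the difference in total load equals the difference in extraneous load.
Extraneous-load difference = 7.9 − 7.2 = 0.7.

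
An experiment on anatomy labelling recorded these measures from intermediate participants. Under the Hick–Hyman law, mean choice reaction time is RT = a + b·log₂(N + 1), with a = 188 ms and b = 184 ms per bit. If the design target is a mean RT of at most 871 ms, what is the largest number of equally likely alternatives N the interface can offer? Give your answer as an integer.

12

Set 188 + 184·log₂(N + 1) ≤ 871.
log₂(N + 1) ≤ (871 − 188) / 184 = 3.7120.
N + 1 ≤ 2^3.7120 = 13.1046.
N ≤ 12.1046, so the largest integer N is 12.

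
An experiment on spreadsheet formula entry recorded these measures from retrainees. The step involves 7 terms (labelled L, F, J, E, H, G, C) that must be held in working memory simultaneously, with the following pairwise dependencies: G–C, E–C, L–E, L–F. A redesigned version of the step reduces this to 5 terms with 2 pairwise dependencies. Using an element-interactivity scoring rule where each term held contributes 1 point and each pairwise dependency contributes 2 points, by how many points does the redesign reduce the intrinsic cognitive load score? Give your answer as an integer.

Original: 7 × 1 + 4 × 2 = 7 + 8 = 15.
Redesigned: 5 × 1 + 2 × 2 = 5 + 4 = 9.
Reduction = 15 − 9 = 6.

6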